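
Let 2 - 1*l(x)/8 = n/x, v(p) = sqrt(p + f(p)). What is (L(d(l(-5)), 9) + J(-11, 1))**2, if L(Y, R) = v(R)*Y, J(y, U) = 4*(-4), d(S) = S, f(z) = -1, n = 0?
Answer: 2304 - 1024*sqrt(2) ≈ 855.85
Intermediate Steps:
v(p) = sqrt(-1 + p) (v(p) = sqrt(p - 1) = sqrt(-1 + p))
l(x) = 16 (l(x) = 16 - 0/x = 16 - 8*0 = 16 + 0 = 16)
J(y, U) = -16
L(Y, R) = Y*sqrt(-1 + R) (L(Y, R) = sqrt(-1 + R)*Y = Y*sqrt(-1 + R))
(L(d(l(-5)), 9) + J(-11, 1))**2 = (16*sqrt(-1 + 9) - 16)**2 = (16*sqrt(8) - 16)**2 = (16*(2*sqrt(2)) - 16)**2 = (32*sqrt(2) - 16)**2 = (-16 + 32*sqrt(2))**2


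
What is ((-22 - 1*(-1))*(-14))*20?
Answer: 5880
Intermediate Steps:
((-22 - 1*(-1))*(-14))*20 = ((-22 + 1)*(-14))*20 = -21*(-14)*20 = 294*20 = 5880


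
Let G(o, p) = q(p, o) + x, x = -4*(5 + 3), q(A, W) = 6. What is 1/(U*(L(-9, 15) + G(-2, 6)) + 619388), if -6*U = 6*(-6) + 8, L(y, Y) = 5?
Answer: 1/619290 ≈ 1.6148e-6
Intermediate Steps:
x = -32 (x = -4*8 = -32)
G(o, p) = -26 (G(o, p) = 6 - 32 = -26)
U = 14/3 (U = -(6*(-6) + 8)/6 = -(-36 + 8)/6 = -⅙*(-28) = 14/3 ≈ 4.6667)
1/(U*(L(-9, 15) + G(-2, 6)) + 619388) = 1/(14*(5 - 26)/3 + 619388) = 1/((14/3)*(-21) + 619388) = 1/(-98 + 619388) = 1/619290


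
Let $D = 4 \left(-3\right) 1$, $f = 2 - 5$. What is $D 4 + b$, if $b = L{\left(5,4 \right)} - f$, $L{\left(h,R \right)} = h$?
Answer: $-40$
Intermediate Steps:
$f = -3$ ($f = 2 - 5 = -3$)
$b = 8$ ($b = 5 - -3 = 5 + 3 = 8$)
$D = -12$ ($D = \left(-12\right) 1 = -12$)
$D 4 + b = \left(-12\right) 4 + 8 = -48 + 8 = -40$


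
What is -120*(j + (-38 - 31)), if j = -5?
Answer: 8880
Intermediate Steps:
-120*(j + (-38 - 31)) = -120*(-5 + (-38 - 31)) = -120*(-5 - 69) = -120*(-74) = 8880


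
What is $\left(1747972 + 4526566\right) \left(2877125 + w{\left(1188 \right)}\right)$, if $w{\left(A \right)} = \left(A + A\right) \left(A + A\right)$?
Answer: $53474756379538$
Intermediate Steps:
$w{\left(A \right)} = 4 A^{2}$ ($w{\left(A \right)} = 2 A 2 A = 4 A^{2}$)
$\left(1747972 + 4526566\right) \left(2877125 + w{\left(1188 \right)}\right) = \left(1747972 + 4526566\right) \left(2877125 + 4 \cdot 1188^{2}\right) = 6274538 \left(2877125 + 4 \cdot 1411344\right) = 6274538 \left(2877125 + 5645376\right) = 6274538 \cdot 8522501 = 53474756379538$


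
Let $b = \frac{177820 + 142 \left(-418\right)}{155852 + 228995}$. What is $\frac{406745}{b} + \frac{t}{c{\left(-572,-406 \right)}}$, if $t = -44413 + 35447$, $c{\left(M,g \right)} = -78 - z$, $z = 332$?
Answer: $\frac{32090122642187}{24285120} \approx 1.3214 \cdot 10^{6}$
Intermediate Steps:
$c{\left(M,g \right)} = -410$ ($c{\left(M,g \right)} = -78 - 332 = -410$)
$t = -8966$
$b = \frac{118464}{384847}$ ($b = \frac{177820 - 59356}{384847} = 118464 \cdot \frac{1}{384847} = \frac{118464}{384847} \approx 0.30782$)
$\frac{406745}{b} + \frac{t}{c{\left(-572,-406 \right)}} = \frac{406745}{\frac{118464}{384847}} - \frac{8966}{-410} = 406745 \cdot \frac{384847}{118464} - - \frac{4483}{205} = \frac{156534593015}{118464} + \frac{4483}{205} = \frac{32090122642187}{24285120}$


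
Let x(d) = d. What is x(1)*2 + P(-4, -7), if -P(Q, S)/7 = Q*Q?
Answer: -110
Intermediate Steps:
P(Q, S) = -7*Q**2 (P(Q, S) = -7*Q*Q = -7*Q**2)
x(1)*2 + P(-4, -7) = 1*2 - 7*(-4)**2 = 2 - 7*16 = 2 - 112 = -110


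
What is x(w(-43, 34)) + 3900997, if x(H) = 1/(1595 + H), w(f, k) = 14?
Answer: 6276704174/1609 ≈ 3.9010e+6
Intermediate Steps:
x(w(-43, 34)) + 3900997 = 1/(1595 + 14) + 3900997 = 1/1609 + 3900997 = 6276704174/1609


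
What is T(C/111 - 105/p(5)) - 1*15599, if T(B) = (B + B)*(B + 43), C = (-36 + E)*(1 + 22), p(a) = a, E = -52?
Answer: -195836059/12321 ≈ -15895.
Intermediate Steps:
C = -2024 (C = (-36 - 52)*(1 + 22) = -88*23 = -2024)
T(B) = 2*B*(43 + B) (T(B) = (2*B)*(43 + B) = 2*B*(43 + B))
T(C/111 - 105/p(5)) - 1*15599 = 2*(-2024/111 - 105/5)*(43 + (-2024/111 - 105/5)) - 1*15599 = 2*(-2024*1/111 - 105*⅕)*(43 + (-2024*1/111 - 105*⅕)) - 15599 = 2*(-2024/111 - 21)*(43 + (-2024/111 - 21)) - 15599 = 2*(-4355/111)*(43 - 4355/111) - 15599 = 2*(-4355/111)*(418/111) - 15599 = -3640780/12321 - 15599 = -195836059/12321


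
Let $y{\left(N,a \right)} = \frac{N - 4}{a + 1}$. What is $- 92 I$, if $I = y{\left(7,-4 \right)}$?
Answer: $92$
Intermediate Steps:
$y{\left(N,a \right)} = \frac{-4 + N}{1 + a}$
$I = -1$ ($I = \frac{-4 + 7}{1 - 4} = \frac{1}{-3} \cdot 3 = \left(- \frac{1}{3}\right) 3 = -1$)
$- 92 I = \left(-92\right) \left(-1\right) = 92$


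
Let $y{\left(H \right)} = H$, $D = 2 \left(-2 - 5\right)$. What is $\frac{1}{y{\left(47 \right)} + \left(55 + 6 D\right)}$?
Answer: $\frac{1}{18} \approx 0.055556$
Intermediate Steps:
$D = -14$ ($D = 2 \left(-7\right) = -14$)
$\frac{1}{y{\left(47 \right)} + \left(55 + 6 D\right)} = \frac{1}{47 + \left(55 + 6 \left(-14\right)\right)} = \frac{1}{47 + \left(55 - 84\right)} = \frac{1}{47 - 29} = \frac{1}{18}$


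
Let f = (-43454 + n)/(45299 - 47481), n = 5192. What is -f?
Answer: -19131/1091 ≈ -17.535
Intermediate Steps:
f = 19131/1091 (f = (-43454 + 5192)/(45299 - 47481) = -38262/(-2182) = -38262*(-1/2182) = 19131/1091 ≈ 17.535)
-f = -1*19131/1091 = -19131/1091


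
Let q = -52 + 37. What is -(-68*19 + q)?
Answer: 1307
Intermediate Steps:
q = -15
-(-68*19 + q) = -(-68*19 - 15) = -(-1292 - 15) = -1*(-1307) = 1307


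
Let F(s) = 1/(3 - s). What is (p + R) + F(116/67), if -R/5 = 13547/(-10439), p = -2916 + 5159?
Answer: 1996704433/887315 ≈ 2250.3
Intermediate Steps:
p = 2243
R = 67735/10439 (R = -67735/(-10439) = -67735*(-1)/10439 = -5*(-13547/10439) = 67735/10439 ≈ 6.4886)
(p + R) + F(116/67) = (2243 + 67735/10439) - 1/(-3 + 116/67) = 23482412/10439 - 1/(-3 + 116*(1/67)) = 23482412/10439 - 1/(-3 + 116/67) = 23482412/10439 - 1/(-85/67) = 23482412/10439 - 1*(-67/85) = 23482412/10439 + 67/85 = 1996704433/887315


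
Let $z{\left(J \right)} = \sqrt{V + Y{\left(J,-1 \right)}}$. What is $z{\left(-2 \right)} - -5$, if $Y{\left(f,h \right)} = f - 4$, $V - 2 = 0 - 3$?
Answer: $5 + i \sqrt{7} \approx 5.0 + 2.6458 i$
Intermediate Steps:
$V = -1$ ($V = 2 + \left(0 - 3\right) = 2 - 3 = -1$)
$Y{\left(f,h \right)} = -4 + f$
$z{\left(J \right)} = \sqrt{-5 + J}$ ($z{\left(J \right)} = \sqrt{-1 + \left(-4 + J\right)} = \sqrt{-5 + J}$)
$z{\left(-2 \right)} - -5 = \sqrt{-5 - 2} - -5 = \sqrt{-7} + 5 = i \sqrt{7} + 5 = 5 + i \sqrt{7}$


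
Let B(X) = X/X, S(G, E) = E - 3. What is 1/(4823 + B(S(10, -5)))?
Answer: 1/4824 ≈ 0.00020730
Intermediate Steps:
S(G, E) = -3 + E
B(X) = 1
1/(4823 + B(S(10, -5))) = 1/(4823 + 1) = 1/4824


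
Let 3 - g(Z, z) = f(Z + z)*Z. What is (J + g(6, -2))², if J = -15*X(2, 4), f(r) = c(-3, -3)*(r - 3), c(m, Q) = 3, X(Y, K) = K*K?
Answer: 65025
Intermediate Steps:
X(Y, K) = K²
f(r) = -9 + 3*r (f(r) = 3*(r - 3) = 3*(-3 + r) = -9 + 3*r)
g(Z, z) = 3 - Z*(-9 + 3*Z + 3*z) (g(Z, z) = 3 - (-9 + 3*(Z + z))*Z = 3 - (-9 + (3*Z + 3*z))*Z = 3 - (-9 + 3*Z + 3*z)*Z = 3 - Z*(-9 + 3*Z + 3*z))
J = -240 (J = -15*4² = -15*16 = -240)
(J + g(6, -2))² = (-240 + (3 - 3*6*(-3 + 6 - 2)))² = (-240 + (3 - 3*6*1))² = (-240 + (3 - 18))² = (-240 - 15)² = (-255)² = 65025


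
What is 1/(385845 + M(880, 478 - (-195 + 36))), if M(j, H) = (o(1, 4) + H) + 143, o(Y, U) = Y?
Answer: 1/386626 ≈ 2.5865e-6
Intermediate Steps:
M(j, H) = 144 + H (M(j, H) = (1 + H) + 143 = 144 + H)
1/(385845 + M(880, 478 - (-195 + 36))) = 1/(385845 + (144 + (478 - (-195 + 36)))) = 1/(385845 + (144 + (478 - 1*(-159)))) = 1/(385845 + (144 + (478 + 159))) = 1/(385845 + (144 + 637)) = 1/(385845 + 781) = 1/386626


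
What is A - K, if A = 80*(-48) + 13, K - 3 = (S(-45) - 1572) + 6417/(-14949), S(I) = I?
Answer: -3675080/1661 ≈ -2212.6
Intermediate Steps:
K = -2681567/1661 (K = 3 + ((-45 - 1572) + 6417/(-14949)) = 3 + (-1617 + 6417*(-1/14949)) = 3 + (-1617 - 713/1661) = 3 - 2686550/1661 = -2681567/1661 ≈ -1614.4)
A = -3827 (A = -3840 + 13 = -3827)
A - K = -3827 - 1*(-2681567/1661) = -3827 + 2681567/1661 = -3675080/1661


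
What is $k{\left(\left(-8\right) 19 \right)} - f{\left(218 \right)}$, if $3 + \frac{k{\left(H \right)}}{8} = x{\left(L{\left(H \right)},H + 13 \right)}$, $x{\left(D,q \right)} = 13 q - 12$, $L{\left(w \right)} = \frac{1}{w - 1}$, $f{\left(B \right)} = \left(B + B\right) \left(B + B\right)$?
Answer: $-204672$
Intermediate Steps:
$f{\left(B \right)} = 4 B^{2}$ ($f{\left(B \right)} = 2 B 2 B = 4 B^{2}$)
$L{\left(w \right)} = \frac{1}{-1 + w}$
$x{\left(D,q \right)} = -12 + 13 q$
$k{\left(H \right)} = 1232 + 104 H$ ($k{\left(H \right)} = -24 + 8 \left(-12 + 13 \left(H + 13\right)\right) = -24 + 8 \left(-12 + 13 \left(13 + H\right)\right) = -24 + 8 \left(-12 + \left(169 + 13 H\right)\right) = -24 + 8 \left(157 + 13 H\right) = -24 + \left(1256 + 104 H\right) = 1232 + 104 H$)
$k{\left(\left(-8\right) 19 \right)} - f{\left(218 \right)} = \left(1232 + 104 \left(\left(-8\right) 19\right)\right) - 4 \cdot 218^{2} = \left(1232 + 104 \left(-152\right)\right) - 4 \cdot 47524 = \left(1232 - 15808\right) - 190096 = -14576 - 190096 = -204672$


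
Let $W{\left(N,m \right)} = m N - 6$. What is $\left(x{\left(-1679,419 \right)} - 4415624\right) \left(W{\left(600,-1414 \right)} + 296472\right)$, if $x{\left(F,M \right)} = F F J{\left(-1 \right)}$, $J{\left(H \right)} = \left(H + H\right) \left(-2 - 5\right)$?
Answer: $-19345811037300$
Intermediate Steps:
$W{\left(N,m \right)} = -6 + N m$ ($W{\left(N,m \right)} = N m - 6 = -6 + N m$)
$J{\left(H \right)} = - 14 H$ ($J{\left(H \right)} = 2 H \left(-7\right) = - 14 H$)
$x{\left(F,M \right)} = 14 F^{2}$ ($x{\left(F,M \right)} = F F \left(\left(-14\right) \left(-1\right)\right) = F^{2} \cdot 14 = 14 F^{2}$)
$\left(x{\left(-1679,419 \right)} - 4415624\right) \left(W{\left(600,-1414 \right)} + 296472\right) = \left(14 \left(-1679\right)^{2} - 4415624\right) \left(\left(-6 + 600 \left(-1414\right)\right) + 296472\right) = \left(14 \cdot 2819041 - 4415624\right) \left(\left(-6 - 848400\right) + 296472\right) = \left(39466574 - 4415624\right) \left(-848406 + 296472\right) = 35050950 \left(-551934\right) = -19345811037300$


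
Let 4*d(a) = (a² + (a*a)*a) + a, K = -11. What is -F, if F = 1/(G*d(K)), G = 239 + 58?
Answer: 4/362637 ≈ 1.1030e-5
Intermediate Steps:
d(a) = a/4 + a²/4 + a³/4 (d(a) = ((a² + (a*a)*a) + a)/4 = ((a² + a²*a) + a)/4 = ((a² + a³) + a)/4 = (a + a² + a³)/4 = a/4 + a²/4 + a³/4)
G = 297
F = -4/362637 (F = 1/(297*((¼)*(-11)*(1 - 11 + (-11)²))) = 1/(297*((¼)*(-11)*(1 - 11 + 121))) = 1/(297*((¼)*(-11)*111)) = 1/(297*(-1221/4)) = 1/(-362637/4) = -4/362637 ≈ -1.1030e-5)
-F = -1*(-4/362637) = 4/362637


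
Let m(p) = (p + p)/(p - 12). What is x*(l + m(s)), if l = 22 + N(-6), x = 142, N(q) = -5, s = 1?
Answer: 26270/11 ≈ 2388.2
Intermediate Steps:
m(p) = 2*p/(-12 + p) (m(p) = (2*p)/(-12 + p) = 2*p/(-12 + p))
l = 17 (l = 22 - 5 = 17)
x*(l + m(s)) = 142*(17 + 2*1/(-12 + 1)) = 142*(17 + 2*1/(-11)) = 142*(17 + 2*1*(-1/11)) = 142*(17 - 2/11) = 142*(185/11) = 26270/11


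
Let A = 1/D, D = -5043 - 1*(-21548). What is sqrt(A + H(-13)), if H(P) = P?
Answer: 2*I*sqrt(885344705)/16505 ≈ 3.6055*I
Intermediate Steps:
D = 16505 (D = -5043 + 21548 = 16505)
A = 1/16505 ≈ 6.0588e-5
sqrt(A + H(-13)) = sqrt(1/16505 - 13) = sqrt(-214564/16505) = 2*I*sqrt(885344705)/16505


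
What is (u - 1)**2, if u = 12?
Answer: 121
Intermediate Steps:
(u - 1)**2 = (12 - 1)**2 = 11**2 = 121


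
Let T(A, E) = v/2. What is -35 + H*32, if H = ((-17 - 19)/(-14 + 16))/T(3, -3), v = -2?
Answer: 541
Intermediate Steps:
T(A, E) = -1 (T(A, E) = -2/2 = -2*½ = -1)
H = 18 (H = ((-17 - 19)/(-14 + 16))/(-1) = -36/2*(-1) = -36*½*(-1) = -18*(-1) = 18)
-35 + H*32 = -35 + 18*32 = -35 + 576 = 541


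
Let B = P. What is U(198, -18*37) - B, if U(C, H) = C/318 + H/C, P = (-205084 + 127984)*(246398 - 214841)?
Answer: 1418465058502/583 ≈ 2.4330e+9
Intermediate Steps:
P = -2433044700 (P = -77100*31557 = -2433044700)
B = -2433044700
U(C, H) = C/318 + H/C (U(C, H) = C*(1/318) + H/C = C/318 + H/C)
U(198, -18*37) - B = ((1/318)*198 - 18*37/198) - 1*(-2433044700) = (33/53 - 666*1/198) + 2433044700 = (33/53 - 37/11) + 2433044700 = -1598/583 + 2433044700 = 1418465058502/583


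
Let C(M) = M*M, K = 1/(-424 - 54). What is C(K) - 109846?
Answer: -25098053463/228484 ≈ -1.0985e+5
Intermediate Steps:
K = -1/478 (K = 1/(-478) = -1/478 ≈ -0.0020920)
C(M) = M²
C(K) - 109846 = (-1/478)² - 109846 = 1/228484 - 109846 = -25098053463/228484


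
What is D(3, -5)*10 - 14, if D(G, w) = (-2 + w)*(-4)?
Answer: 266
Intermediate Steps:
D(G, w) = 8 - 4*w
D(3, -5)*10 - 14 = (8 - 4*(-5))*10 - 14 = (8 + 20)*10 - 14 = 28*10 - 14 = 280 - 14 = 266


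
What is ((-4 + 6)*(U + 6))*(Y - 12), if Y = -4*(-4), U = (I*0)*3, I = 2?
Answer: 48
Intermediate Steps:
U = 0 (U = (2*0)*3 = 0*3 = 0)
Y = 16
((-4 + 6)*(U + 6))*(Y - 12) = ((-4 + 6)*(0 + 6))*(16 - 12) = (2*6)*4 = 12*4 = 48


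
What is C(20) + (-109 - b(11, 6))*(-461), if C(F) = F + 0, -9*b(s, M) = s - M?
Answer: 450116/9 ≈ 50013.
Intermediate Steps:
b(s, M) = -s/9 + M/9 (b(s, M) = -(s - M)/9 = -s/9 + M/9)
C(F) = F
C(20) + (-109 - b(11, 6))*(-461) = 20 + (-109 - (-⅑*11 + (⅑)*6))*(-461) = 20 + (-109 - (-11/9 + ⅔))*(-461) = 20 + (-109 - 1*(-5/9))*(-461) = 20 + (-109 + 5/9)*(-461) = 20 - 976/9*(-461) = 20 + 449936/9 = 450116/9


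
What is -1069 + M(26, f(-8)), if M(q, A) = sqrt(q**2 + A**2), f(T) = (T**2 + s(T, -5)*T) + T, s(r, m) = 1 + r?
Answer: -1069 + 2*sqrt(3305) ≈ -954.02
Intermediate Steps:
f(T) = T + T**2 + T*(1 + T) (f(T) = (T**2 + (1 + T)*T) + T = (T**2 + T*(1 + T)) + T = T + T**2 + T*(1 + T))
M(q, A) = sqrt(A**2 + q**2)
-1069 + M(26, f(-8)) = -1069 + sqrt((2*(-8)*(1 - 8))**2 + 26**2) = -1069 + sqrt((2*(-8)*(-7))**2 + 676) = -1069 + sqrt(112**2 + 676) = -1069 + sqrt(12544 + 676) = -1069 + sqrt(13220) = -1069 + 2*sqrt(3305)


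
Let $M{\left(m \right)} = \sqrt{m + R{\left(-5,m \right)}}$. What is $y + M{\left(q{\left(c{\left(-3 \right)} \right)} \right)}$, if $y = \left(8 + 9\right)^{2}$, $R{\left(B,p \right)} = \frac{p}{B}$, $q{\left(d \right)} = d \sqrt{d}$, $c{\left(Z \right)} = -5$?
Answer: $289 + 2 \sqrt[4]{5} \sqrt{- i} \approx 291.11 - 2.1147 i$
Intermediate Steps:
$q{\left(d \right)} = d^{\frac{3}{2}}$
$y = 289$ ($y = 17^{2} = 289$)
$M{\left(m \right)} = \frac{2 \sqrt{5} \sqrt{m}}{5}$ ($M{\left(m \right)} = \sqrt{m + \frac{m}{-5}} = \sqrt{m + m \left(- \frac{1}{5}\right)} = \sqrt{m - \frac{m}{5}} = \sqrt{\frac{4 m}{5}} = \frac{2 \sqrt{5} \sqrt{m}}{5}$)
$y + M{\left(q{\left(c{\left(-3 \right)} \right)} \right)} = 289 + \frac{2 \sqrt{5} \sqrt{\left(-5\right)^{\frac{3}{2}}}}{5} = 289 + \frac{2 \sqrt{5} \sqrt{- 5 i \sqrt{5}}}{5} = 289 + \frac{2 \sqrt{5} \cdot 5^{\frac{3}{4}} \sqrt{- i}}{5} = 289 + 2 \sqrt[4]{5} \sqrt{- i}$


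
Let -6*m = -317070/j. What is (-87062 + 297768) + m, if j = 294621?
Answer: 20692821757/98207 ≈ 2.1071e+5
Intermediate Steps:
m = 17615/98207 (m = -(-52845)/294621 = -⅙*(-105690/98207) = 17615/98207 ≈ 0.17937)
(-87062 + 297768) + m = (-87062 + 297768) + 17615/98207 = 210706 + 17615/98207 = 20692821757/98207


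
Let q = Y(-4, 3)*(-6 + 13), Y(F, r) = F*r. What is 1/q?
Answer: -1/84 ≈ -0.011905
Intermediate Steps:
q = -84 (q = (-4*3)*(-6 + 13) = -12*7 = -84)
1/q = 1/(-84) = -1/84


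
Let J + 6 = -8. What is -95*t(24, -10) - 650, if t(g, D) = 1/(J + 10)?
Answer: -2505/4 ≈ -626.25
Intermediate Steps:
J = -14 (J = -6 - 8 = -14)
t(g, D) = -¼ (t(g, D) = 1/(-14 + 10) = 1/(-4) = -¼)
-95*t(24, -10) - 650 = -95*(-¼) - 650 = 95/4 - 650 = -2505/4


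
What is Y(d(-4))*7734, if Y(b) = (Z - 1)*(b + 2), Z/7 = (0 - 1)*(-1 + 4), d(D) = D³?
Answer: 10549176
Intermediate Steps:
Z = -21 (Z = 7*((0 - 1)*(-1 + 4)) = 7*(-1*3) = 7*(-3) = -21)
Y(b) = -44 - 22*b (Y(b) = (-21 - 1)*(b + 2) = -22*(2 + b) = -44 - 22*b)
Y(d(-4))*7734 = (-44 - 22*(-4)³)*7734 = (-44 - 22*(-64))*7734 = (-44 + 1408)*7734 = 1364*7734 = 10549176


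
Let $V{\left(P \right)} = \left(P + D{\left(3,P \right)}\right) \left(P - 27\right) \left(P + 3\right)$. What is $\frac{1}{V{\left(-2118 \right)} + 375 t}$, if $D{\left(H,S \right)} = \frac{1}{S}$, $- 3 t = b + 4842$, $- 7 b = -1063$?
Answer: $- \frac{4942}{47489180487125} \approx -1.0407 \cdot 10^{-10}$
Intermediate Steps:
$b = \frac{1063}{7}$ ($b = \left(- \frac{1}{7}\right) \left(-1063\right) = \frac{1063}{7} \approx 151.86$)
$t = - \frac{34957}{21}$ ($t = - \frac{\frac{1063}{7} + 4842}{3} = \left(- \frac{1}{3}\right) \frac{34957}{7} = - \frac{34957}{21} \approx -1664.6$)
$V{\left(P \right)} = \left(-27 + P\right) \left(3 + P\right) \left(P + \frac{1}{P}\right)$ ($V{\left(P \right)} = \left(P + \frac{1}{P}\right) \left(P - 27\right) \left(P + 3\right) = \left(P + \frac{1}{P}\right) \left(-27 + P\right) \left(3 + P\right) = \left(-27 + P\right) \left(P + \frac{1}{P}\right) \left(3 + P\right) = \left(-27 + P\right) \left(3 + P\right) \left(P + \frac{1}{P}\right)$)
$\frac{1}{V{\left(-2118 \right)} + 375 t} = \frac{1}{\left(-24 + \left(-2118\right)^{3} - \frac{81}{-2118} - -169440 - 24 \left(-2118\right)^{2}\right) + 375 \left(- \frac{34957}{21}\right)} = \frac{1}{\left(-24 - 9501187032 - - \frac{27}{706} + 169440 - 107662176\right) - \frac{4369625}{7}} = \frac{1}{\left(-24 - 9501187032 + \frac{27}{706} + 169440 - 107662176\right) - \frac{4369625}{7}} = \frac{1}{- \frac{6783727933125}{706} - \frac{4369625}{7}} = \frac{1}{- \frac{47489180487125}{4942}} = - \frac{4942}{47489180487125}$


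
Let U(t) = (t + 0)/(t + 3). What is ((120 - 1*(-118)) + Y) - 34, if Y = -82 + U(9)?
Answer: 491/4 ≈ 122.75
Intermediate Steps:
U(t) = t/(3 + t)
Y = -325/4 (Y = -82 + 9/(3 + 9) = -82 + 9/12 = -82 + 9*(1/12) = -82 + ¾ = -325/4 ≈ -81.250)
((120 - 1*(-118)) + Y) - 34 = ((120 - 1*(-118)) - 325/4) - 34 = ((120 + 118) - 325/4) - 34 = (238 - 325/4) - 34 = 627/4 - 34 = 491/4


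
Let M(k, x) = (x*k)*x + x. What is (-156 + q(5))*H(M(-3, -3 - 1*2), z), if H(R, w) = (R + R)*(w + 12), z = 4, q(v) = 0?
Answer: 399360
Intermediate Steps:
M(k, x) = x + k*x**2 (M(k, x) = (k*x)*x + x = k*x**2 + x = x + k*x**2)
H(R, w) = 2*R*(12 + w) (H(R, w) = (2*R)*(12 + w) = 2*R*(12 + w))
(-156 + q(5))*H(M(-3, -3 - 1*2), z) = (-156 + 0)*(2*((-3 - 1*2)*(1 - 3*(-3 - 1*2)))*(12 + 4)) = -312*(-3 - 2)*(1 - 3*(-3 - 2))*16 = -312*(-5*(1 - 3*(-5)))*16 = -312*(-5*(1 + 15))*16 = -312*(-5*16)*16 = -312*(-80)*16 = -156*(-2560) = 399360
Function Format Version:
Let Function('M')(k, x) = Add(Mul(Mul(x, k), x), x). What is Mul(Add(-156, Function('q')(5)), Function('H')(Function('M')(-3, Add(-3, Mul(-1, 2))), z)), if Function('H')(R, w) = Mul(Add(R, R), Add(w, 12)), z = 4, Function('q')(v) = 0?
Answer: 399360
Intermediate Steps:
Function('M')(k, x) = Add(x, Mul(k, Pow(x, 2))) (Function('M')(k, x) = Add(Mul(Mul(k, x), x), x) = Add(Mul(k, Pow(x, 2)), x) = Add(x, Mul(k, Pow(x, 2))))
Function('H')(R, w) = Mul(2, R, Add(12, w)) (Function('H')(R, w) = Mul(Mul(2, R), Add(12, w)) = Mul(2, R, Add(12, w)))
Mul(Add(-156, Function('q')(5)), Function('H')(Function('M')(-3, Add(-3, Mul(-1, 2))), z)) = Mul(Add(-156, 0), Mul(2, Mul(Add(-3, Mul(-1, 2)), Add(1, Mul(-3, Add(-3, Mul(-1, 2))))), Add(12, 4))) = Mul(-156, Mul(2, Mul(Add(-3, -2), Add(1, Mul(-3, Add(-3, -2)))), 16)) = Mul(-156, Mul(2, Mul(-5, Add(1, Mul(-3, -5))), 16)) = Mul(-156, Mul(2, Mul(-5, Add(1, 15)), 16)) = Mul(-156, Mul(2, Mul(-5, 16), 16)) = Mul(-156, Mul(2, -80, 16)) = Mul(-156, -2560) = 399360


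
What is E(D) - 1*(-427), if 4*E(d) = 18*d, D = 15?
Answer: 989/2 ≈ 494.50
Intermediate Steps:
E(d) = 9*d/2 (E(d) = (18*d)/4 = 9*d/2)
E(D) - 1*(-427) = (9/2)*15 - 1*(-427) = 135/2 + 427 = 989/2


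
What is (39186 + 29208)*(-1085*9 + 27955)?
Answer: 1244086860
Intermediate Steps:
(39186 + 29208)*(-1085*9 + 27955) = 68394*(-9765 + 27955) = 68394*18190 = 1244086860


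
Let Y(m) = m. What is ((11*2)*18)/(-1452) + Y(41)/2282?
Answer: -6395/25102 ≈ -0.25476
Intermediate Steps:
((11*2)*18)/(-1452) + Y(41)/2282 = ((11*2)*18)/(-1452) + 41/2282 = (22*18)*(-1/1452) + 41*(1/2282) = 396*(-1/1452) + 41/2282 = -3/11 + 41/2282 = -6395/25102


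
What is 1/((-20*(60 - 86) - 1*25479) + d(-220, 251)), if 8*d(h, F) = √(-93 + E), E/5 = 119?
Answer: -798688/19934453541 - 4*√502/19934453541 ≈ -4.0070e-5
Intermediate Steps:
E = 595 (E = 5*119 = 595)
d(h, F) = √502/8 (d(h, F) = √(-93 + 595)/8 = √502/8)
1/((-20*(60 - 86) - 1*25479) + d(-220, 251)) = 1/((-20*(60 - 86) - 1*25479) + √502/8) = 1/((-20*(-26) - 25479) + √502/8) = 1/((520 - 25479) + √502/8) = 1/(-24959 + √502/8)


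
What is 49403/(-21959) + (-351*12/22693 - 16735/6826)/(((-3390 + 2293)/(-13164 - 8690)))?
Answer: -102219844542967750/1865723954978807 ≈ -54.788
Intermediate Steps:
49403/(-21959) + (-351*12/22693 - 16735/6826)/(((-3390 + 2293)/(-13164 - 8690))) = 49403*(-1/21959) + (-4212*1/22693 - 16735*1/6826)/((-1097/(-21854))) = -49403/21959 + (-4212/22693 - 16735/6826)/((-1097*(-1/21854))) = -49403/21959 - 408518467/(154902418*1097/21854) = -49403/21959 - 408518467/154902418*21854/1097 = -49403/21959 - 4463881288909/84963976273 = -102219844542967750/1865723954978807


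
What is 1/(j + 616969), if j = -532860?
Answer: 1/84109 ≈ 1.1889e-5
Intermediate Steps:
1/(j + 616969) = 1/(-532860 + 616969) = 1/84109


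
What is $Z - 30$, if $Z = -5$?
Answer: $-35$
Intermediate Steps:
$Z - 30 = -5 - 30 = -35$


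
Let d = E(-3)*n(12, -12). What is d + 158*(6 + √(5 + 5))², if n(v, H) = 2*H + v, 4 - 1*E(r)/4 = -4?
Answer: 6884 + 1896*√10 ≈ 12880.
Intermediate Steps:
E(r) = 32 (E(r) = 16 - 4*(-4) = 16 + 16 = 32)
n(v, H) = v + 2*H
d = -384 (d = 32*(12 + 2*(-12)) = 32*(12 - 24) = 32*(-12) = -384)
d + 158*(6 + √(5 + 5))² = -384 + 158*(6 + √(5 + 5))² = -384 + 158*(6 + √10)²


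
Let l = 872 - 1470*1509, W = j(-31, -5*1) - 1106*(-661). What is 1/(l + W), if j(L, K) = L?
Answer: -1/1486323 ≈ -6.7280e-7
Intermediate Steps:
W = 731035 (W = -31 - 1106*(-661) = -31 + 731066 = 731035)
l = -2217358 (l = 872 - 2218230 = -2217358)
1/(l + W) = 1/(-2217358 + 731035) = 1/(-1486323) = -1/1486323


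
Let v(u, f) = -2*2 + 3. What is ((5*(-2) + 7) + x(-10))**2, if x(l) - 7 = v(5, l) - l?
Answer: 169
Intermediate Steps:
v(u, f) = -1 (v(u, f) = -4 + 3 = -1)
x(l) = 6 - l (x(l) = 7 + (-1 - l) = 6 - l)
((5*(-2) + 7) + x(-10))**2 = ((5*(-2) + 7) + (6 - 1*(-10)))**2 = ((-10 + 7) + (6 + 10))**2 = (-3 + 16)**2 = 13**2 = 169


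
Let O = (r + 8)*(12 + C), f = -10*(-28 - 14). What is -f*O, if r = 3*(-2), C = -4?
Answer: -6720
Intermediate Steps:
r = -6
f = 420 (f = -10*(-42) = 420)
O = 16 (O = (-6 + 8)*(12 - 4) = 2*8 = 16)
-f*O = -420*16 = -1*6720 = -6720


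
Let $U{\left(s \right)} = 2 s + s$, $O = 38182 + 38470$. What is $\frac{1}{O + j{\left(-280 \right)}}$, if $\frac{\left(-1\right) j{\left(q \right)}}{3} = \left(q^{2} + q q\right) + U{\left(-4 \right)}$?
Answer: $- \frac{1}{393712} \approx -2.5399 \cdot 10^{-6}$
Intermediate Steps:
$O = 76652$
$U{\left(s \right)} = 3 s$
$j{\left(q \right)} = 36 - 6 q^{2}$ ($j{\left(q \right)} = - 3 \left(\left(q^{2} + q q\right) + 3 \left(-4\right)\right) = - 3 \left(\left(q^{2} + q^{2}\right) - 12\right) = - 3 \left(2 q^{2} - 12\right) = - 3 \left(-12 + 2 q^{2}\right) = 36 - 6 q^{2}$)
$\frac{1}{O + j{\left(-280 \right)}} = \frac{1}{76652 + \left(36 - 6 \left(-280\right)^{2}\right)} = \frac{1}{76652 + \left(36 - 470400\right)} = \frac{1}{76652 - 470364} = \frac{1}{-393712} = - \frac{1}{393712}$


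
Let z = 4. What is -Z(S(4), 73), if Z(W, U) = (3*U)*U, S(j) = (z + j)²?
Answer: -15987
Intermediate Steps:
S(j) = (4 + j)²
Z(W, U) = 3*U²
-Z(S(4), 73) = -3*73² = -3*5329 = -1*15987 = -15987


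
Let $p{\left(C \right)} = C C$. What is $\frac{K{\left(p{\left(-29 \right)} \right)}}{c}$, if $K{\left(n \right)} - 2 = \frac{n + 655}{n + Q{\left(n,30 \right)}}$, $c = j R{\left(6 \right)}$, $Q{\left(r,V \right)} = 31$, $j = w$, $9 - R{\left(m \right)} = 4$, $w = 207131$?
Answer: $\frac{81}{22577279} \approx 3.5877 \cdot 10^{-6}$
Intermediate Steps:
$R{\left(m \right)} = 5$ ($R{\left(m \right)} = 9 - 4 = 5$)
$j = 207131$
$p{\left(C \right)} = C^{2}$
$c = 1035655$ ($c = 207131 \cdot 5 = 1035655$)
$K{\left(n \right)} = 2 + \frac{655 + n}{31 + n}$ ($K{\left(n \right)} = 2 + \frac{n + 655}{n + 31} = 2 + \frac{655 + n}{31 + n}$)
$\frac{K{\left(p{\left(-29 \right)} \right)}}{c} = \frac{3 \frac{1}{31 + \left(-29\right)^{2}} \left(239 + \left(-29\right)^{2}\right)}{1035655} = \frac{3 \left(239 + 841\right)}{31 + 841} \cdot \frac{1}{1035655} = 3 \cdot \frac{1}{872} \cdot 1080 \cdot \frac{1}{1035655} = \frac{405}{109} \cdot \frac{1}{1035655} = \frac{81}{22577279}$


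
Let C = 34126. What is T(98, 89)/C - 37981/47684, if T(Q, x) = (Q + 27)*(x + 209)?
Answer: 240044697/813632092 ≈ 0.29503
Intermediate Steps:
T(Q, x) = (27 + Q)*(209 + x)
T(98, 89)/C - 37981/47684 = (5643 + 27*89 + 209*98 + 98*89)/34126 - 37981/47684 = (5643 + 2403 + 20482 + 8722)*(1/34126) - 37981*1/47684 = 37250*(1/34126) - 37981/47684 = 18625/17063 - 37981/47684 = 240044697/813632092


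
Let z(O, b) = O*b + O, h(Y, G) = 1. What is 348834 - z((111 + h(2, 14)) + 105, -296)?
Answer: 412849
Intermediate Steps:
z(O, b) = O + O*b
348834 - z((111 + h(2, 14)) + 105, -296) = 348834 - ((111 + 1) + 105)*(1 - 296) = 348834 - (112 + 105)*(-295) = 348834 - 217*(-295) = 348834 - 1*(-64015) = 348834 + 64015 = 412849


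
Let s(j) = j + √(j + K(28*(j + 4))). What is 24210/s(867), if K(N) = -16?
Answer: 10495035/375419 - 12105*√851/375419 ≈ 27.015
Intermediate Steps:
s(j) = j + √(-16 + j) (s(j) = j + √(j - 16) = j + √(-16 + j))
24210/s(867) = 24210/(867 + √(-16 + 867)) = 24210/(867 + √851)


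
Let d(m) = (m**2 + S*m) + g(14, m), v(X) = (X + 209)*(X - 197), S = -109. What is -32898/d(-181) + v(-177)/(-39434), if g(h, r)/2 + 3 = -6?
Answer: -167328709/517295212 ≈ -0.32347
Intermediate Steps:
g(h, r) = -18 (g(h, r) = -6 + 2*(-6) = -6 - 12 = -18)
v(X) = (-197 + X)*(209 + X) (v(X) = (209 + X)*(-197 + X) = (-197 + X)*(209 + X))
d(m) = -18 + m**2 - 109*m (d(m) = (m**2 - 109*m) - 18 = -18 + m**2 - 109*m)
-32898/d(-181) + v(-177)/(-39434) = -32898/(-18 + (-181)**2 - 109*(-181)) + (-41173 + (-177)**2 + 12*(-177))/(-39434) = -32898/(-18 + 32761 + 19729) + (-41173 + 31329 - 2124)*(-1/39434) = -32898/52472 - 11968*(-1/39434) = -32898*1/52472 + 5984/19717 = -16449/26236 + 5984/19717 = -167328709/517295212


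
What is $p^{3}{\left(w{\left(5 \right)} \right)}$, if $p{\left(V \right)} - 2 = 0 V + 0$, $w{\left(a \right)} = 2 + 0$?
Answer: $8$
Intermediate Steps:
$w{\left(a \right)} = 2$
$p{\left(V \right)} = 2$ ($p{\left(V \right)} = 2 + \left(0 V + 0\right) = 2 + \left(0 + 0\right) = 2 + 0 = 2$)
$p^{3}{\left(w{\left(5 \right)} \right)} = 2^{3} = 8$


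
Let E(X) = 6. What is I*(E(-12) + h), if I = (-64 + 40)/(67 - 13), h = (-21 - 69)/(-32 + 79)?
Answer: -256/141 ≈ -1.8156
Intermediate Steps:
h = -90/47 ≈ -1.9149
I = -4/9 (I = -24/54 = -24*1/54 = -4/9 ≈ -0.44444)
I*(E(-12) + h) = -4*(6 - 90/47)/9 = -4/9*192/47 = -256/141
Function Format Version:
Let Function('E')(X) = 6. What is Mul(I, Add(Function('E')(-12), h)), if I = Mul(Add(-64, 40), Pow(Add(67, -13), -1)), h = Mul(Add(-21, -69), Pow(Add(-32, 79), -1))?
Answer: Rational(-256, 141) ≈ -1.8156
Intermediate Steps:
h = Rational(-90, 47) (h = Mul(-90, Pow(47, -1)) = Mul(-90, Rational(1, 47)) = Rational(-90, 47) ≈ -1.9149)
I = Rational(-4, 9) (I = Mul(-24, Pow(54, -1)) = Mul(-24, Rational(1, 54)) = Rational(-4, 9) ≈ -0.44444)
Mul(I, Add(Function('E')(-12), h)) = Mul(Rational(-4, 9), Add(6, Rational(-90, 47))) = Mul(Rational(-4, 9), Rational(192, 47)) = Rational(-256, 141)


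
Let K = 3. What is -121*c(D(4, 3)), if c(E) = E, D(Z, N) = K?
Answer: -363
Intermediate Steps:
D(Z, N) = 3
-121*c(D(4, 3)) = -121*3 = -363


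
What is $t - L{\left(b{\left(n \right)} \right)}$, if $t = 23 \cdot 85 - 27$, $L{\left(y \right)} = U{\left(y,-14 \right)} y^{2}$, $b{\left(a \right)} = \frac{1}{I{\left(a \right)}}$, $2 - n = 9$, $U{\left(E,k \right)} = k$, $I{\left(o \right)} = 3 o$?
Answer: $\frac{121466}{63} \approx 1928.0$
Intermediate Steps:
$n = -7$ ($n = 2 - 9 = -7$)
$b{\left(a \right)} = \frac{1}{3 a}$
$L{\left(y \right)} = - 14 y^{2}$
$t = 1928$ ($t = 1955 - 27 = 1928$)
$t - L{\left(b{\left(n \right)} \right)} = 1928 - - 14 \left(\frac{1}{3 \left(-7\right)}\right)^{2} = 1928 - - 14 \left(\frac{1}{3} \left(- \frac{1}{7}\right)\right)^{2} = 1928 - - 14 \left(- \frac{1}{21}\right)^{2} = 1928 - \left(-14\right) \frac{1}{441} = 1928 - - \frac{2}{63} = 1928 + \frac{2}{63} = \frac{121466}{63}$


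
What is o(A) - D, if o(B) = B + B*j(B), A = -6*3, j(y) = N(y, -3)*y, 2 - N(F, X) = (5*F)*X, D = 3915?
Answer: -90765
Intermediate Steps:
N(F, X) = 2 - 5*F*X
j(y) = y*(2 + 15*y) (j(y) = (2 - 5*y*(-3))*y = (2 + 15*y)*y = y*(2 + 15*y))
A = -18
o(B) = B + B²*(2 + 15*B) (o(B) = B + B*(B*(2 + 15*B)) = B + B²*(2 + 15*B))
o(A) - D = -18*(1 + 2*(-18) + 15*(-18)²) - 1*3915 = -18*(1 - 36 + 15*324) - 3915 = -18*(1 - 36 + 4860) - 3915 = -18*4825 - 3915 = -86850 - 3915 = -90765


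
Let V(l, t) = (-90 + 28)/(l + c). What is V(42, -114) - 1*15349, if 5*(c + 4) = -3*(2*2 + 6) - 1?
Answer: -2440801/159 ≈ -15351.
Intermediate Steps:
c = -51/5 (c = -4 + (-3*(2*2 + 6) - 1)/5 = -4 + (-3*(4 + 6) - 1)/5 = -4 + (-3*10 - 1)/5 = -4 + (-30 - 1)/5 = -4 + (⅕)*(-31) = -4 - 31/5 = -51/5 ≈ -10.200)
V(l, t) = -62/(-51/5 + l) (V(l, t) = (-90 + 28)/(l - 51/5) = -62/(-51/5 + l))
V(42, -114) - 1*15349 = -310/(-51 + 5*42) - 1*15349 = -310/(-51 + 210) - 15349 = -310/159 - 15349 = -2440801/159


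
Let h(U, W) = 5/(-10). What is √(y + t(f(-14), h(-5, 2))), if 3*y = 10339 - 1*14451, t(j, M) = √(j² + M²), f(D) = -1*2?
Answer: √(-49344 + 18*√17)/6 ≈ 36.995*I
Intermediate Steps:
f(D) = -2
h(U, W) = -½ (h(U, W) = 5*(-⅒) = -½)
t(j, M) = √(M² + j²)
y = -4112/3 (y = (10339 - 1*14451)/3 = (10339 - 14451)/3 = (⅓)*(-4112) = -4112/3 ≈ -1370.7)
√(y + t(f(-14), h(-5, 2))) = √(-4112/3 + √((-½)² + (-2)²)) = √(-4112/3 + √(¼ + 4)) = √(-4112/3 + √(17/4)) = √(-4112/3 + √17/2)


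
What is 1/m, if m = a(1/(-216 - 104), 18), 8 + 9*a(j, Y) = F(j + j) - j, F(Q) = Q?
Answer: -2880/2561 ≈ -1.1246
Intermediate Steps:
a(j, Y) = -8/9 + j/9 (a(j, Y) = -8/9 + ((j + j) - j)/9 = -8/9 + (2*j - j)/9 = -8/9 + j/9)
m = -2561/2880 (m = -8/9 + 1/(9*(-216 - 104)) = -8/9 + (⅑)/(-320) = -8/9 + (⅑)*(-1/320) = -8/9 - 1/2880 = -2561/2880 ≈ -0.88924)
1/m = 1/(-2561/2880) = -2880/2561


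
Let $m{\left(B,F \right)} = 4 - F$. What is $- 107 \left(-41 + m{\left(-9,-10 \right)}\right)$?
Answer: $2889$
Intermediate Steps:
$- 107 \left(-41 + m{\left(-9,-10 \right)}\right) = - 107 \left(-41 + \left(4 - -10\right)\right) = - 107 \left(-41 + \left(4 + 10\right)\right) = - 107 \left(-41 + 14\right) = \left(-107\right) \left(-27\right) = 2889$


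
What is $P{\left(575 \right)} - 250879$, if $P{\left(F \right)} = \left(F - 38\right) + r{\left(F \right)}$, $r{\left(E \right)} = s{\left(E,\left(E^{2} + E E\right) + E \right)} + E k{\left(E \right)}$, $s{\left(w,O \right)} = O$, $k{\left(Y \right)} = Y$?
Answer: $742108$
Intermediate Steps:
$r{\left(E \right)} = E + 3 E^{2}$ ($r{\left(E \right)} = \left(\left(E^{2} + E E\right) + E\right) + E E = \left(\left(E^{2} + E^{2}\right) + E\right) + E^{2} = \left(2 E^{2} + E\right) + E^{2} = \left(E + 2 E^{2}\right) + E^{2} = E + 3 E^{2}$)
$P{\left(F \right)} = -38 + F + F \left(1 + 3 F\right)$ ($P{\left(F \right)} = \left(F - 38\right) + F \left(1 + 3 F\right) = \left(-38 + F\right) + F \left(1 + 3 F\right) = -38 + F + F \left(1 + 3 F\right)$)
$P{\left(575 \right)} - 250879 = \left(-38 + 2 \cdot 575 + 3 \cdot 575^{2}\right) - 250879 = \left(-38 + 1150 + 3 \cdot 330625\right) - 250879 = \left(-38 + 1150 + 991875\right) - 250879 = 992987 - 250879 = 742108$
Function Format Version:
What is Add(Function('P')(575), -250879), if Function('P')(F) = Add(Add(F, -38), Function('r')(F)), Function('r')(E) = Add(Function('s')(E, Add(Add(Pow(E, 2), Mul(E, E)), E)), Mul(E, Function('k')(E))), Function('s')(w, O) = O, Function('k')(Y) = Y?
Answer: 742108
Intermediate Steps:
Function('r')(E) = Add(E, Mul(3, Pow(E, 2))) (Function('r')(E) = Add(Add(Add(Pow(E, 2), Mul(E, E)), E), Mul(E, E)) = Add(Add(Add(Pow(E, 2), Pow(E, 2)), E), Pow(E, 2)) = Add(Add(Mul(2, Pow(E, 2)), E), Pow(E, 2)) = Add(Add(E, Mul(2, Pow(E, 2))), Pow(E, 2)) = Add(E, Mul(3, Pow(E, 2))))
Function('P')(F) = Add(-38, F, Mul(F, Add(1, Mul(3, F)))) (Function('P')(F) = Add(Add(F, -38), Mul(F, Add(1, Mul(3, F)))) = Add(Add(-38, F), Mul(F, Add(1, Mul(3, F)))) = Add(-38, F, Mul(F, Add(1, Mul(3, F)))))
Add(Function('P')(575), -250879) = Add(Add(-38, Mul(2, 575), Mul(3, Pow(575, 2))), -250879) = Add(Add(-38, 1150, Mul(3, 330625)), -250879) = Add(Add(-38, 1150, 991875), -250879) = Add(992987, -250879) = 742108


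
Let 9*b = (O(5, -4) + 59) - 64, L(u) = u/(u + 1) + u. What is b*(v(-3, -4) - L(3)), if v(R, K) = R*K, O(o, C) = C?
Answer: -33/4 ≈ -8.2500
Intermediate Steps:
L(u) = u + u/(1 + u) (L(u) = u/(1 + u) + u = u + u/(1 + u))
v(R, K) = K*R
b = -1 (b = ((-4 + 59) - 64)/9 = (55 - 64)/9 = (⅑)*(-9) = -1)
b*(v(-3, -4) - L(3)) = -(-4*(-3) - 3*(2 + 3)/(1 + 3)) = -(12 - 3*5/4) = -(12 - 1*15/4) = -(12 - 15/4) = -1*33/4 = -33/4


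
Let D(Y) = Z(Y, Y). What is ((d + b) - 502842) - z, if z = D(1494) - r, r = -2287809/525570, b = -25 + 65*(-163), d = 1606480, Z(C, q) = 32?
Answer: 191479454737/175190 ≈ 1.0930e+6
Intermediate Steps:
b = -10620 (b = -25 - 10595 = -10620)
D(Y) = 32
r = -762603/175190 (r = -2287809*1/525570 = -762603/175190 ≈ -4.3530)
z = 6368683/175190 (z = 32 - 1*(-762603/175190) = 32 + 762603/175190 = 6368683/175190 ≈ 36.353)
((d + b) - 502842) - z = ((1606480 - 10620) - 502842) - 1*6368683/175190 = (1595860 - 502842) - 6368683/175190 = 1093018 - 6368683/175190 = 191479454737/175190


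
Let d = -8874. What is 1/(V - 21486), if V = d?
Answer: -1/30360 ≈ -3.2938e-5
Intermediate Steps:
V = -8874
1/(V - 21486) = 1/(-8874 - 21486) = 1/(-30360) = -1/30360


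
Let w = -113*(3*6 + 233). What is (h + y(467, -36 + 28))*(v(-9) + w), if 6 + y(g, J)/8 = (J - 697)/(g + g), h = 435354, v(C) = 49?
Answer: -5755813811748/467 ≈ -1.2325e+10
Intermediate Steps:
w = -28363 (w = -113*(18 + 233) = -113*251 = -28363)
y(g, J) = -48 + 4*(-697 + J)/g (y(g, J) = -48 + 8*((J - 697)/(g + g)) = -48 + 8*((-697 + J)/((2*g))) = -48 + 8*((-697 + J)*(1/(2*g))) = -48 + 8*((-697 + J)/(2*g)) = -48 + 4*(-697 + J)/g)
(h + y(467, -36 + 28))*(v(-9) + w) = (435354 + 4*(-697 + (-36 + 28) - 12*467)/467)*(49 - 28363) = (435354 + 4*(1/467)*(-697 - 8 - 5604))*(-28314) = (435354 + 4*(1/467)*(-6309))*(-28314) = (435354 - 25236/467)*(-28314) = (203285082/467)*(-28314) = -5755813811748/467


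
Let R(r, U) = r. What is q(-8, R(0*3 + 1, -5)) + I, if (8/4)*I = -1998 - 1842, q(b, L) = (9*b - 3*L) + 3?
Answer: -1992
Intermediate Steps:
q(b, L) = 3 - 3*L + 9*b (q(b, L) = (-3*L + 9*b) + 3 = 3 - 3*L + 9*b)
I = -1920 (I = (-1998 - 1842)/2 = (1/2)*(-3840) = -1920)
q(-8, R(0*3 + 1, -5)) + I = (3 - 3*(0*3 + 1) + 9*(-8)) - 1920 = (3 - 3*(0 + 1) - 72) - 1920 = (3 - 3*1 - 72) - 1920 = (3 - 3 - 72) - 1920 = -72 - 1920 = -1992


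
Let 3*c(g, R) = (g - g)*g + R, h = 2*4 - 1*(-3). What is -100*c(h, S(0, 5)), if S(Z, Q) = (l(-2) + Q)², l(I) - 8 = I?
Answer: -12100/3 ≈ -4033.3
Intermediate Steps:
l(I) = 8 + I
S(Z, Q) = (6 + Q)² (S(Z, Q) = ((8 - 2) + Q)² = (6 + Q)²)
h = 11 (h = 8 + 3 = 11)
c(g, R) = R/3 (c(g, R) = ((g - g)*g + R)/3 = (0*g + R)/3 = (0 + R)/3 = R/3)
-100*c(h, S(0, 5)) = -100*(6 + 5)²/3 = -100*11²/3 = -100*121/3 = -12100/3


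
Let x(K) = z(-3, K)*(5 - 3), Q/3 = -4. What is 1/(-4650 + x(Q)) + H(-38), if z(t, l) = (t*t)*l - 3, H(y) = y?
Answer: -185137/4872 ≈ -38.000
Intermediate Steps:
Q = -12 (Q = 3*(-4) = -12)
z(t, l) = -3 + l*t² (z(t, l) = t²*l - 3 = l*t² - 3 = -3 + l*t²)
x(K) = -6 + 18*K (x(K) = (-3 + K*(-3)²)*(5 - 3) = (-3 + K*9)*2 = (-3 + 9*K)*2 = -6 + 18*K)
1/(-4650 + x(Q)) + H(-38) = 1/(-4650 + (-6 + 18*(-12))) - 38 = 1/(-4650 + (-6 - 216)) - 38 = 1/(-4650 - 222) - 38 = 1/(-4872) - 38 = -1/4872 - 38 = -185137/4872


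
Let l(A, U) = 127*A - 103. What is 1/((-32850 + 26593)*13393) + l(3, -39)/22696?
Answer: 11648188791/950962411348 ≈ 0.012249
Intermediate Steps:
l(A, U) = -103 + 127*A
1/((-32850 + 26593)*13393) + l(3, -39)/22696 = 1/((-32850 + 26593)*13393) + (-103 + 127*3)/22696 = (1/13393)/(-6257) + (-103 + 381)*(1/22696) = -1/6257*1/13393 + 278*(1/22696) = -1/83800001 + 139/11348 = 11648188791/950962411348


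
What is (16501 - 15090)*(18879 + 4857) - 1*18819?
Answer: 33472677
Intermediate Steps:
(16501 - 15090)*(18879 + 4857) - 1*18819 = 1411*23736 - 18819 = 33491496 - 18819 = 33472677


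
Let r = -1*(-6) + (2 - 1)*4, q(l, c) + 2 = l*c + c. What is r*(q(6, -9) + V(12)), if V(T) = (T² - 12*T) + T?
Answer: -530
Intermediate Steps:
q(l, c) = -2 + c + c*l (q(l, c) = -2 + (l*c + c) = -2 + (c*l + c) = -2 + (c + c*l) = -2 + c + c*l)
V(T) = T² - 11*T
r = 10 (r = 6 + 1*4 = 6 + 4 = 10)
r*(q(6, -9) + V(12)) = 10*((-2 - 9 - 9*6) + 12*(-11 + 12)) = 10*((-2 - 9 - 54) + 12*1) = 10*(-65 + 12) = 10*(-53) = -530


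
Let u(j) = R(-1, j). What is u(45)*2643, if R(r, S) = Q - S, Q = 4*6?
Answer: -55503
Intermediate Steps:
Q = 24
R(r, S) = 24 - S
u(j) = 24 - j
u(45)*2643 = (24 - 1*45)*2643 = (24 - 45)*2643 = -21*2643 = -55503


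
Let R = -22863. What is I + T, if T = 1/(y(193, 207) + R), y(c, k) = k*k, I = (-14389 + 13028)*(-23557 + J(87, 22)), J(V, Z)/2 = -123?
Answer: 647464117639/19986 ≈ 3.2396e+7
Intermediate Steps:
J(V, Z) = -246 (J(V, Z) = 2*(-123) = -246)
I = 32395883 (I = (-14389 + 13028)*(-23557 - 246) = -1361*(-23803) = 32395883)
y(c, k) = k**2
T = 1/19986 (T = 1/(207**2 - 22863) = 1/(42849 - 22863) = 1/19986 ≈ 5.0035e-5)
I + T = 32395883 + 1/19986 = 647464117639/19986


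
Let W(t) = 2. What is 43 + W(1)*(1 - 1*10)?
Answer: 25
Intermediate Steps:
43 + W(1)*(1 - 1*10) = 43 + 2*(1 - 1*10) = 43 + 2*(1 - 10) = 43 + 2*(-9) = 43 - 18 = 25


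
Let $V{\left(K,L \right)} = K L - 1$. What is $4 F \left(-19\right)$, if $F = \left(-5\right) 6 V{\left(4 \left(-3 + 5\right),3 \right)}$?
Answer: $52440$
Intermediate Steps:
$V{\left(K,L \right)} = -1 + K L$
$F = -690$ ($F = \left(-5\right) 6 \left(-1 + 4 \left(-3 + 5\right) 3\right) = - 30 \left(-1 + 4 \cdot 2 \cdot 3\right) = - 30 \left(-1 + 8 \cdot 3\right) = - 30 \left(-1 + 24\right) = \left(-30\right) 23 = -690$)
$4 F \left(-19\right) = 4 \left(-690\right) \left(-19\right) = \left(-2760\right) \left(-19\right) = 52440$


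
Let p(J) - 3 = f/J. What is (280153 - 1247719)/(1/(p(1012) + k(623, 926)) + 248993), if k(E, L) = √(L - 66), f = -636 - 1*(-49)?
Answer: -210746196473764632474/54233330957789840999 + 1981853827008*√215/54233330957789840999 ≈ -3.8859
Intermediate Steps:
f = -587 (f = -636 + 49 = -587)
k(E, L) = √(-66 + L)
p(J) = 3 - 587/J
(280153 - 1247719)/(1/(p(1012) + k(623, 926)) + 248993) = (280153 - 1247719)/(1/((3 - 587/1012) + √(-66 + 926)) + 248993) = -967566/(1/((3 - 587*1/1012) + √860) + 248993) = -967566/(1/((3 - 587/1012) + 2*√215) + 248993) = -967566/(1/(2449/1012 + 2*√215) + 248993) = -967566/(248993 + 1/(2449/1012 + 2*√215))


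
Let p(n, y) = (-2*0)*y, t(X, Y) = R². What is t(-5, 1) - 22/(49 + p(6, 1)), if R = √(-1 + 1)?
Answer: -22/49 ≈ -0.44898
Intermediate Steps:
R = 0 (R = √0 = 0)
t(X, Y) = 0 (t(X, Y) = 0² = 0)
p(n, y) = 0 (p(n, y) = 0*y = 0)
t(-5, 1) - 22/(49 + p(6, 1)) = 0 - 22/(49 + 0) = 0 - 22/49 = -22/49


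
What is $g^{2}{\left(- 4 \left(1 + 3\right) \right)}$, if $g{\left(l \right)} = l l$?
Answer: $65536$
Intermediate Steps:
$g{\left(l \right)} = l^{2}$
$g^{2}{\left(- 4 \left(1 + 3\right) \right)} = \left(\left(- 4 \left(1 + 3\right)\right)^{2}\right)^{2} = \left(\left(\left(-4\right) 4\right)^{2}\right)^{2} = \left(\left(-16\right)^{2}\right)^{2} = 256^{2} = 65536$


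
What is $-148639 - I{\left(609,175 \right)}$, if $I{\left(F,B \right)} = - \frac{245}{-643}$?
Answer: $- \frac{95575122}{643} \approx -1.4864 \cdot 10^{5}$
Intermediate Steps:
$I{\left(F,B \right)} = \frac{245}{643}$ ($I{\left(F,B \right)} = \left(-245\right) \left(- \frac{1}{643}\right) = \frac{245}{643}$)
$-148639 - I{\left(609,175 \right)} = -148639 - \frac{245}{643} = - \frac{95575122}{643}$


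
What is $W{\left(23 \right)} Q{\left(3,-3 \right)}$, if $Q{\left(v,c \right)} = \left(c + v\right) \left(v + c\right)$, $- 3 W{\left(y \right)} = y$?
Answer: $0$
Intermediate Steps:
$W{\left(y \right)} = - \frac{y}{3}$
$Q{\left(v,c \right)} = \left(c + v\right)^{2}$ ($Q{\left(v,c \right)} = \left(c + v\right) \left(c + v\right) = \left(c + v\right)^{2}$)
$W{\left(23 \right)} Q{\left(3,-3 \right)} = \left(- \frac{1}{3}\right) 23 \left(-3 + 3\right)^{2} = - \frac{23 \cdot 0^{2}}{3} = \left(- \frac{23}{3}\right) 0 = 0$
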